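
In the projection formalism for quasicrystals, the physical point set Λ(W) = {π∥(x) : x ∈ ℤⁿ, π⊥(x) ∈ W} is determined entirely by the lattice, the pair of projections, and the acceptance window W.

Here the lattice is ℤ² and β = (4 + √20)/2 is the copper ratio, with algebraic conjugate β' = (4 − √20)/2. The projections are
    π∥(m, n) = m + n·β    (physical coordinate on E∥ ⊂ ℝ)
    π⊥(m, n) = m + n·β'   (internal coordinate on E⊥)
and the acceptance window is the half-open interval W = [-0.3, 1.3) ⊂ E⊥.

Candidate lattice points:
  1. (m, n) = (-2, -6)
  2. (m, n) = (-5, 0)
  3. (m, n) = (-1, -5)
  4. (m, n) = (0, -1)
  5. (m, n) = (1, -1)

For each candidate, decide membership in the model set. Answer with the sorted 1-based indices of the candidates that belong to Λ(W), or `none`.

Numerically β ≈ 4.23607 and β' = −1/β ≈ -0.23607.
#1 (-2,-6): internal coord -2 + (-6)·β' = -0.58359; -0.58359 ∉ [-0.3, 1.3) → out
#2 (-5,0): internal coord -5 + (0)·β' = -5.00000; -5.00000 ∉ [-0.3, 1.3) → out
#3 (-1,-5): internal coord -1 + (-5)·β' = +0.18034; +0.18034 ∈ [-0.3, 1.3) → IN Λ
#4 (0,-1): internal coord 0 + (-1)·β' = +0.23607; +0.23607 ∈ [-0.3, 1.3) → IN Λ
#5 (1,-1): internal coord 1 + (-1)·β' = +1.23607; +1.23607 ∈ [-0.3, 1.3) → IN Λ

3, 4, 5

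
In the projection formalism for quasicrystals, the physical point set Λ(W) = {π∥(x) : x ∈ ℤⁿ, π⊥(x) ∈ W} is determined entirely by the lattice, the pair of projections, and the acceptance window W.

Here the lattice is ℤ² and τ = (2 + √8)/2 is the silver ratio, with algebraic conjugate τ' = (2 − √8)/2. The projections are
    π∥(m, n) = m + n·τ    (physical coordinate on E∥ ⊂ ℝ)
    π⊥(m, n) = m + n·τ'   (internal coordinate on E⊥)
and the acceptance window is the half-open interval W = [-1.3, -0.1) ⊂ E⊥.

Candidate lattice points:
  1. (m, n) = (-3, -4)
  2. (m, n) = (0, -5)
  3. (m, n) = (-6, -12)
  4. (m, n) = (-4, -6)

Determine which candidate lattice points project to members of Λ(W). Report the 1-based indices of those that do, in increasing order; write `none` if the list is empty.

Compute τ' = (2−√8)/2 = -0.41421, so π⊥(m,n) = m -0.41421·n.
#1 (-3,-4): internal coord -3 + (-4)·τ' = -1.34315; -1.34315 ∉ [-1.3, -0.1) → out
#2 (0,-5): internal coord 0 + (-5)·τ' = +2.07107; +2.07107 ∉ [-1.3, -0.1) → out
#3 (-6,-12): internal coord -6 + (-12)·τ' = -1.02944; -1.02944 ∈ [-1.3, -0.1) → IN Λ
#4 (-4,-6): internal coord -4 + (-6)·τ' = -1.51472; -1.51472 ∉ [-1.3, -0.1) → out

3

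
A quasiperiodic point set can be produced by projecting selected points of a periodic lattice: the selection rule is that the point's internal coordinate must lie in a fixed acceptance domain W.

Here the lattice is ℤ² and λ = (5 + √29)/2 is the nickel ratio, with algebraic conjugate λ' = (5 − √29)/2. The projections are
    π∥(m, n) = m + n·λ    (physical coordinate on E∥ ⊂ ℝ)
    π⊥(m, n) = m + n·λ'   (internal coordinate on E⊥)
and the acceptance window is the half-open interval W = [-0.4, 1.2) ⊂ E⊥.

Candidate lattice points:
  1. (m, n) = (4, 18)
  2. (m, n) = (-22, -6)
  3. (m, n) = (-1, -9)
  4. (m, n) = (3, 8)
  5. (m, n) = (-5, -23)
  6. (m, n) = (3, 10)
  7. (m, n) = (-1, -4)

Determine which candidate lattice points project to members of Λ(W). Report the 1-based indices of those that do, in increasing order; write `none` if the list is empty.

λ' = (5−√29)/2 ≈ -0.192582.
#1 (4,18): internal coord 4 + (18)·λ' = +0.533517; +0.533517 ∈ [-0.4, 1.2) → IN Λ
#2 (-22,-6): internal coord -22 + (-6)·λ' = -20.844506; -20.844506 ∉ [-0.4, 1.2) → out
#3 (-1,-9): internal coord -1 + (-9)·λ' = +0.733242; +0.733242 ∈ [-0.4, 1.2) → IN Λ
#4 (3,8): internal coord 3 + (8)·λ' = +1.459341; +1.459341 ∉ [-0.4, 1.2) → out
#5 (-5,-23): internal coord -5 + (-23)·λ' = -0.570605; -0.570605 ∉ [-0.4, 1.2) → out
#6 (3,10): internal coord 3 + (10)·λ' = +1.074176; +1.074176 ∈ [-0.4, 1.2) → IN Λ
#7 (-1,-4): internal coord -1 + (-4)·λ' = -0.229670; -0.229670 ∈ [-0.4, 1.2) → IN Λ

1, 3, 6, 7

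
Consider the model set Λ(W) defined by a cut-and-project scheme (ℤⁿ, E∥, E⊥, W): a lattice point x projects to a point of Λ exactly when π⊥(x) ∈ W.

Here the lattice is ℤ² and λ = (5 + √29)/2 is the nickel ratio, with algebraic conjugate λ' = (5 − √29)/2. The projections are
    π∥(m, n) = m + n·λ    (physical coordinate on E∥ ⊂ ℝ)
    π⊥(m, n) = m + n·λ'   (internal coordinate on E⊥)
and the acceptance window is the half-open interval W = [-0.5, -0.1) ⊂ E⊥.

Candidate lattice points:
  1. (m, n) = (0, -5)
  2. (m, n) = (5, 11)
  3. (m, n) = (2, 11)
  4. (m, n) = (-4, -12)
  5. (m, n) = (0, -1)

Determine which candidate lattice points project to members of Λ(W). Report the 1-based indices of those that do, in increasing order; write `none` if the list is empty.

3

Numerically λ ≈ 5.192582 and λ' = −1/λ ≈ -0.192582.
candidate 1: (m,n)=(0,-5) → π∥ = 0-5·λ ≈ -25.962912, π⊥ = 0-5·λ' ≈ 0.962912 ∉ [-0.5, -0.1) ⇒ out
candidate 2: (m,n)=(5,11) → π∥ = 5+11·λ ≈ 62.118406, π⊥ = 5+11·λ' ≈ 2.881594 ∉ [-0.5, -0.1) ⇒ out
candidate 3: (m,n)=(2,11) → π∥ = 2+11·λ ≈ 59.118406, π⊥ = 2+11·λ' ≈ -0.118406 ∈ [-0.5, -0.1) ⇒ IN Λ
candidate 4: (m,n)=(-4,-12) → π∥ = -4-12·λ ≈ -66.310989, π⊥ = -4-12·λ' ≈ -1.689011 ∉ [-0.5, -0.1) ⇒ out
candidate 5: (m,n)=(0,-1) → π∥ = 0-1·λ ≈ -5.192582, π⊥ = 0-1·λ' ≈ 0.192582 ∉ [-0.5, -0.1) ⇒ out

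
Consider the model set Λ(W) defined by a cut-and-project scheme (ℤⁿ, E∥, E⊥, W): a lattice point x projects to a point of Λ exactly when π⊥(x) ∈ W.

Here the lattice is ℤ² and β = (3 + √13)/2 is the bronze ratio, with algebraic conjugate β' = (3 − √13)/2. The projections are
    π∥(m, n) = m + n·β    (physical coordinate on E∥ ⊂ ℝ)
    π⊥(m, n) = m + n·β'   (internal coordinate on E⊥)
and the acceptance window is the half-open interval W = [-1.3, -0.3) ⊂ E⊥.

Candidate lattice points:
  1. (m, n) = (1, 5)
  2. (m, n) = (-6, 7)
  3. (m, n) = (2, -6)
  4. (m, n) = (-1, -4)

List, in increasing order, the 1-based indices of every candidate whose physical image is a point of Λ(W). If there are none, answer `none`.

1

β' = (3−√13)/2 ≈ -0.30278.
candidate 1: (m,n)=(1,5) → π∥ = 1+5·β ≈ 17.51388, π⊥ = 1+5·β' ≈ -0.51388 ∈ [-1.3, -0.3) ⇒ IN Λ
candidate 2: (m,n)=(-6,7) → π∥ = -6+7·β ≈ 17.11943, π⊥ = -6+7·β' ≈ -8.11943 ∉ [-1.3, -0.3) ⇒ out
candidate 3: (m,n)=(2,-6) → π∥ = 2-6·β ≈ -17.81665, π⊥ = 2-6·β' ≈ 3.81665 ∉ [-1.3, -0.3) ⇒ out
candidate 4: (m,n)=(-1,-4) → π∥ = -1-4·β ≈ -14.21110, π⊥ = -1-4·β' ≈ 0.21110 ∉ [-1.3, -0.3) ⇒ out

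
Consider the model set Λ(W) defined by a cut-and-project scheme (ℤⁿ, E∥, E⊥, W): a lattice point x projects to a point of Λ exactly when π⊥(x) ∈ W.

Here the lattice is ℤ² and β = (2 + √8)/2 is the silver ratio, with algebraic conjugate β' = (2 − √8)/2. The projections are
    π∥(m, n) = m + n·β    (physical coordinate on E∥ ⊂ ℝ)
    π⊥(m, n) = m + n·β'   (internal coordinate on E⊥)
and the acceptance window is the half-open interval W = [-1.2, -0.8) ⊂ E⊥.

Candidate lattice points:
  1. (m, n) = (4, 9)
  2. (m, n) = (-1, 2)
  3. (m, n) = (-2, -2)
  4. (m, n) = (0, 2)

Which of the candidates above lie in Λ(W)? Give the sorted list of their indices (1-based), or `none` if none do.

β' = (2−√8)/2 ≈ -0.414214.
candidate 1: (m,n)=(4,9) → π∥ = 4+9·β ≈ 25.727922, π⊥ = 4+9·β' ≈ 0.272078 ∉ [-1.2, -0.8) ⇒ out
candidate 2: (m,n)=(-1,2) → π∥ = -1+2·β ≈ 3.828427, π⊥ = -1+2·β' ≈ -1.828427 ∉ [-1.2, -0.8) ⇒ out
candidate 3: (m,n)=(-2,-2) → π∥ = -2-2·β ≈ -6.828427, π⊥ = -2-2·β' ≈ -1.171573 ∈ [-1.2, -0.8) ⇒ IN Λ
candidate 4: (m,n)=(0,2) → π∥ = 0+2·β ≈ 4.828427, π⊥ = 0+2·β' ≈ -0.828427 ∈ [-1.2, -0.8) ⇒ IN Λ

3, 4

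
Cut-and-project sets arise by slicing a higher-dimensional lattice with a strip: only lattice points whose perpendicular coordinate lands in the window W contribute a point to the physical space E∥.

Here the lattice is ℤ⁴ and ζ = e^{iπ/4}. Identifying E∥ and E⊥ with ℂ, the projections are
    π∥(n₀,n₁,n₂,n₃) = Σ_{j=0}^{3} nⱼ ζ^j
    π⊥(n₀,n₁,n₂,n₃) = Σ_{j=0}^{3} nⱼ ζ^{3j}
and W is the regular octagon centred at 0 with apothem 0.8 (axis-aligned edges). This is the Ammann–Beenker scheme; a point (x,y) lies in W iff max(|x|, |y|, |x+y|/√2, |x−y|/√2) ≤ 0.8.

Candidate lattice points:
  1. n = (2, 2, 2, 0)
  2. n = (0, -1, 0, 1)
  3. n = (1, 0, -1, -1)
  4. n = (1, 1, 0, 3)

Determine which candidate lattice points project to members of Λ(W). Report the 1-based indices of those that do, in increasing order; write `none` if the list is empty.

Internal map: ζ^{3j} for j=0..3 gives (1,0), (−√2/2,√2/2), (0,−1), (√2/2,√2/2).
candidate 1: n = (2, 2, 2, 0) → π⊥ ≈ (+0.5858, -0.5858); max(|x|,|y|,|x±y|/√2) = 0.8284 > 0.8 ⇒ ∉ W
candidate 2: n = (0, -1, 0, 1) → π⊥ ≈ (+1.4142, +0.0000); max(|x|,|y|,|x±y|/√2) = 1.4142 > 0.8 ⇒ ∉ W
candidate 3: n = (1, 0, -1, -1) → π⊥ ≈ (+0.2929, +0.2929); max(|x|,|y|,|x±y|/√2) = 0.4142 ≤ 0.8 ⇒ ∈ W
candidate 4: n = (1, 1, 0, 3) → π⊥ ≈ (+2.4142, +2.8284); max(|x|,|y|,|x±y|/√2) = 3.7071 > 0.8 ⇒ ∉ W

3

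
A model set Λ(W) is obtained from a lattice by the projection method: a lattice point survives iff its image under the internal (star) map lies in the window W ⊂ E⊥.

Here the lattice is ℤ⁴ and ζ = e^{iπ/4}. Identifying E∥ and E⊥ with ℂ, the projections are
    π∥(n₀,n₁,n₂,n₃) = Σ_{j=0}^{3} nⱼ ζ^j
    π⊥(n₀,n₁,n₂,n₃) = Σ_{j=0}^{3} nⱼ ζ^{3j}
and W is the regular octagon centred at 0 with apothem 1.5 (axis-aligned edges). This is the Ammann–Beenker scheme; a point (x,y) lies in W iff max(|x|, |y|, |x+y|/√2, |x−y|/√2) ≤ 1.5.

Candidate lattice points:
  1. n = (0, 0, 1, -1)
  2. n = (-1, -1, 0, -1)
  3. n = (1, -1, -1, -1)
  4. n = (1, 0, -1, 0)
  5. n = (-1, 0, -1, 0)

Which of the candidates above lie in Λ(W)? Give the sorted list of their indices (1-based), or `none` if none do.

3, 4, 5

With ζ = e^{iπ/4} the internal vectors are ζ^0,ζ^3,ζ^6,ζ^9.
candidate 1: n = (0, 0, 1, -1) → π⊥ ≈ (-0.70711, -1.70711); max(|x|,|y|,|x±y|/√2) = 1.70711 > 1.5 ⇒ ∉ W
candidate 2: n = (-1, -1, 0, -1) → π⊥ ≈ (-1.00000, -1.41421); max(|x|,|y|,|x±y|/√2) = 1.70711 > 1.5 ⇒ ∉ W
candidate 3: n = (1, -1, -1, -1) → π⊥ ≈ (+1.00000, -0.41421); max(|x|,|y|,|x±y|/√2) = 1.00000 ≤ 1.5 ⇒ ∈ W
candidate 4: n = (1, 0, -1, 0) → π⊥ ≈ (+1.00000, +1.00000); max(|x|,|y|,|x±y|/√2) = 1.41421 ≤ 1.5 ⇒ ∈ W
candidate 5: n = (-1, 0, -1, 0) → π⊥ ≈ (-1.00000, +1.00000); max(|x|,|y|,|x±y|/√2) = 1.41421 ≤ 1.5 ⇒ ∈ W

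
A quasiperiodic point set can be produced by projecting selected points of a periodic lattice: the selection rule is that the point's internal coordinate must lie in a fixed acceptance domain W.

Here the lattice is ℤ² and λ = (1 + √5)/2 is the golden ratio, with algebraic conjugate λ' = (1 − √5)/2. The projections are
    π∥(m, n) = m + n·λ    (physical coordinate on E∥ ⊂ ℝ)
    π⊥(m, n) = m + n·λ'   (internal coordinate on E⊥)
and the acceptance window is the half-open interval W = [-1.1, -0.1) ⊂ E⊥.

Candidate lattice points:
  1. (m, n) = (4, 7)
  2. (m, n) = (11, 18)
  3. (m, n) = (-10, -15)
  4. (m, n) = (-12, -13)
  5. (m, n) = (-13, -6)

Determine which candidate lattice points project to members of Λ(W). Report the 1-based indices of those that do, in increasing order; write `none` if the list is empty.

1, 2, 3

λ' = (1−√5)/2 ≈ -0.6180.
[1] lift (4,7): star map gives -0.3262; window check -1.1 ≤ -0.3262 < -0.1 is true → IN Λ
[2] lift (11,18): star map gives -0.1246; window check -1.1 ≤ -0.1246 < -0.1 is true → IN Λ
[3] lift (-10,-15): star map gives -0.7295; window check -1.1 ≤ -0.7295 < -0.1 is true → IN Λ
[4] lift (-12,-13): star map gives -3.9656; window check -1.1 ≤ -3.9656 < -0.1 is false → out
[5] lift (-13,-6): star map gives -9.2918; window check -1.1 ≤ -9.2918 < -0.1 is false → out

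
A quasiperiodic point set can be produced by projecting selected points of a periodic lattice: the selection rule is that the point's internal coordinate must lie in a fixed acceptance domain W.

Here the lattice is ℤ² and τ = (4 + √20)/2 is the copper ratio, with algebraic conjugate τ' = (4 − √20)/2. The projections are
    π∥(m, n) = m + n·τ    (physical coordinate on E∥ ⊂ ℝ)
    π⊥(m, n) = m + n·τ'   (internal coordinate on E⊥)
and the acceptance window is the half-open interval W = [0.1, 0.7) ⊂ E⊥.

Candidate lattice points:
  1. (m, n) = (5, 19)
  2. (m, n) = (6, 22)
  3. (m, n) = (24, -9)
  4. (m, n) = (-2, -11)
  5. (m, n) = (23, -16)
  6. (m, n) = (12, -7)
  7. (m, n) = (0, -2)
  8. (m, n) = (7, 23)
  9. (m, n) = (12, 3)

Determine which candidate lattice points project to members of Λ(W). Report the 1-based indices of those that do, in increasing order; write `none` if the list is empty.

Numerically τ ≈ 4.2361 and τ' = −1/τ ≈ -0.2361.
#1 (5,19): internal coord 5 + (19)·τ' = +0.5147; +0.5147 ∈ [0.1, 0.7) → IN Λ
#2 (6,22): internal coord 6 + (22)·τ' = +0.8065; +0.8065 ∉ [0.1, 0.7) → out
#3 (24,-9): internal coord 24 + (-9)·τ' = +26.1246; +26.1246 ∉ [0.1, 0.7) → out
#4 (-2,-11): internal coord -2 + (-11)·τ' = +0.5967; +0.5967 ∈ [0.1, 0.7) → IN Λ
#5 (23,-16): internal coord 23 + (-16)·τ' = +26.7771; +26.7771 ∉ [0.1, 0.7) → out
#6 (12,-7): internal coord 12 + (-7)·τ' = +13.6525; +13.6525 ∉ [0.1, 0.7) → out
#7 (0,-2): internal coord 0 + (-2)·τ' = +0.4721; +0.4721 ∈ [0.1, 0.7) → IN Λ
#8 (7,23): internal coord 7 + (23)·τ' = +1.5704; +1.5704 ∉ [0.1, 0.7) → out
#9 (12,3): internal coord 12 + (3)·τ' = +11.2918; +11.2918 ∉ [0.1, 0.7) → out

1, 4, 7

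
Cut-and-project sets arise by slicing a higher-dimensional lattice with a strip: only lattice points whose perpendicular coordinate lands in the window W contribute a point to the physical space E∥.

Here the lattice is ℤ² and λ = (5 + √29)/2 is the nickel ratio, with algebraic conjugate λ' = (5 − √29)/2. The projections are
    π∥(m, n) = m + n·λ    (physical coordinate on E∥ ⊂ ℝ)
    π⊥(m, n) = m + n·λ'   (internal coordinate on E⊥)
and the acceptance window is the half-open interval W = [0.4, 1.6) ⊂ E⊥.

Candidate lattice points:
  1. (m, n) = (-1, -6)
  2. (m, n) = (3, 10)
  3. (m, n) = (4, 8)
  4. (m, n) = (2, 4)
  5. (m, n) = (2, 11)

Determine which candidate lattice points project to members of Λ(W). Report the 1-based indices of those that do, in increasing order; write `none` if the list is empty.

λ' = (5−√29)/2 ≈ -0.1926.
#1 (-1,-6): internal coord -1 + (-6)·λ' = +0.1555; +0.1555 ∉ [0.4, 1.6) → out
#2 (3,10): internal coord 3 + (10)·λ' = +1.0742; +1.0742 ∈ [0.4, 1.6) → IN Λ
#3 (4,8): internal coord 4 + (8)·λ' = +2.4593; +2.4593 ∉ [0.4, 1.6) → out
#4 (2,4): internal coord 2 + (4)·λ' = +1.2297; +1.2297 ∈ [0.4, 1.6) → IN Λ
#5 (2,11): internal coord 2 + (11)·λ' = -0.1184; -0.1184 ∉ [0.4, 1.6) → out

2, 4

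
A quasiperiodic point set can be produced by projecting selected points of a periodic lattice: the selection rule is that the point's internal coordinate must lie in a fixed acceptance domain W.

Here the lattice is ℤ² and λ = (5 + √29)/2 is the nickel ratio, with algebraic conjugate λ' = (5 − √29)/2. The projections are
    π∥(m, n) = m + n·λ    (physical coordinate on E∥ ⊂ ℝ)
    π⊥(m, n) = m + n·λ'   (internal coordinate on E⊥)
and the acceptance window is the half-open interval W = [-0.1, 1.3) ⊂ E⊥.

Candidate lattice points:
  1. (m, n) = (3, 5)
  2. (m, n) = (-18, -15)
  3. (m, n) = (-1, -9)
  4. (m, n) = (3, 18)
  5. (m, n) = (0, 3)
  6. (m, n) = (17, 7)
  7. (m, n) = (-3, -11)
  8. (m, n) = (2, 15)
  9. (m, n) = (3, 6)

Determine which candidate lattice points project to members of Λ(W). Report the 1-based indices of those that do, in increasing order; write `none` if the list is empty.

3

λ' = (5−√29)/2 ≈ -0.1926.
candidate 1: (m,n)=(3,5) → π∥ = 3+5·λ ≈ 28.9629, π⊥ = 3+5·λ' ≈ 2.0371 ∉ [-0.1, 1.3) ⇒ out
candidate 2: (m,n)=(-18,-15) → π∥ = -18-15·λ ≈ -95.8887, π⊥ = -18-15·λ' ≈ -15.1113 ∉ [-0.1, 1.3) ⇒ out
candidate 3: (m,n)=(-1,-9) → π∥ = -1-9·λ ≈ -47.7332, π⊥ = -1-9·λ' ≈ 0.7332 ∈ [-0.1, 1.3) ⇒ IN Λ
candidate 4: (m,n)=(3,18) → π∥ = 3+18·λ ≈ 96.4665, π⊥ = 3+18·λ' ≈ -0.4665 ∉ [-0.1, 1.3) ⇒ out
candidate 5: (m,n)=(0,3) → π∥ = 0+3·λ ≈ 15.5777, π⊥ = 0+3·λ' ≈ -0.5777 ∉ [-0.1, 1.3) ⇒ out
candidate 6: (m,n)=(17,7) → π∥ = 17+7·λ ≈ 53.3481, π⊥ = 17+7·λ' ≈ 15.6519 ∉ [-0.1, 1.3) ⇒ out
candidate 7: (m,n)=(-3,-11) → π∥ = -3-11·λ ≈ -60.1184, π⊥ = -3-11·λ' ≈ -0.8816 ∉ [-0.1, 1.3) ⇒ out
candidate 8: (m,n)=(2,15) → π∥ = 2+15·λ ≈ 79.8887, π⊥ = 2+15·λ' ≈ -0.8887 ∉ [-0.1, 1.3) ⇒ out
candidate 9: (m,n)=(3,6) → π∥ = 3+6·λ ≈ 34.1555, π⊥ = 3+6·λ' ≈ 1.8445 ∉ [-0.1, 1.3) ⇒ out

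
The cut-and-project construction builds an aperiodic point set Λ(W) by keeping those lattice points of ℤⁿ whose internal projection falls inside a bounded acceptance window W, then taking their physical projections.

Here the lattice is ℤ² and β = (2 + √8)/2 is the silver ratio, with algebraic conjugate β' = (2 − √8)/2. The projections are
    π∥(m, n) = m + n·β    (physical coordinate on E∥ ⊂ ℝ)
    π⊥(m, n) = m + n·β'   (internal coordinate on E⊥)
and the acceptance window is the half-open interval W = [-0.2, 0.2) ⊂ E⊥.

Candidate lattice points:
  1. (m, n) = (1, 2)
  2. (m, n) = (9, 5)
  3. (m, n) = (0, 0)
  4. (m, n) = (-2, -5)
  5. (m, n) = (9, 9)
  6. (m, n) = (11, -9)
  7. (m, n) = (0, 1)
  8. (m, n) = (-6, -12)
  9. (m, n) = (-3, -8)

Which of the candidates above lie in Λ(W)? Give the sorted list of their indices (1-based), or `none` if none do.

1, 3, 4

Numerically β ≈ 2.414214 and β' = −1/β ≈ -0.414214.
candidate 1: (m,n)=(1,2) → π∥ = 1+2·β ≈ 5.828427, π⊥ = 1+2·β' ≈ 0.171573 ∈ [-0.2, 0.2) ⇒ IN Λ
candidate 2: (m,n)=(9,5) → π∥ = 9+5·β ≈ 21.071068, π⊥ = 9+5·β' ≈ 6.928932 ∉ [-0.2, 0.2) ⇒ out
candidate 3: (m,n)=(0,0) → π∥ = 0+0·β ≈ 0.000000, π⊥ = 0+0·β' ≈ 0.000000 ∈ [-0.2, 0.2) ⇒ IN Λ
candidate 4: (m,n)=(-2,-5) → π∥ = -2-5·β ≈ -14.071068, π⊥ = -2-5·β' ≈ 0.071068 ∈ [-0.2, 0.2) ⇒ IN Λ
candidate 5: (m,n)=(9,9) → π∥ = 9+9·β ≈ 30.727922, π⊥ = 9+9·β' ≈ 5.272078 ∉ [-0.2, 0.2) ⇒ out
candidate 6: (m,n)=(11,-9) → π∥ = 11-9·β ≈ -10.727922, π⊥ = 11-9·β' ≈ 14.727922 ∉ [-0.2, 0.2) ⇒ out
candidate 7: (m,n)=(0,1) → π∥ = 0+1·β ≈ 2.414214, π⊥ = 0+1·β' ≈ -0.414214 ∉ [-0.2, 0.2) ⇒ out
candidate 8: (m,n)=(-6,-12) → π∥ = -6-12·β ≈ -34.970563, π⊥ = -6-12·β' ≈ -1.029437 ∉ [-0.2, 0.2) ⇒ out
candidate 9: (m,n)=(-3,-8) → π∥ = -3-8·β ≈ -22.313708, π⊥ = -3-8·β' ≈ 0.313708 ∉ [-0.2, 0.2) ⇒ out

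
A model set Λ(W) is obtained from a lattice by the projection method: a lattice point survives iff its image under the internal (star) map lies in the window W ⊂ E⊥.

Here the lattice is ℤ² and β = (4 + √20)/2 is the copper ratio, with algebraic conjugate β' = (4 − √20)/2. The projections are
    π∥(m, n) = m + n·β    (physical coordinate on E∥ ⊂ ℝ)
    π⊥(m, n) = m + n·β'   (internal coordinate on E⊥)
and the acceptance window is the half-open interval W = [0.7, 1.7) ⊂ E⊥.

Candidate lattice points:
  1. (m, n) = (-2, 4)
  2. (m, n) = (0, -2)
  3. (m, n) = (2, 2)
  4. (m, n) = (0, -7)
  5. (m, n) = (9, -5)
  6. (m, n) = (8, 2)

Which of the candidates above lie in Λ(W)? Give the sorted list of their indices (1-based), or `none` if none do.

3, 4

Compute β' = (4−√20)/2 = -0.2361, so π⊥(m,n) = m -0.2361·n.
#1 (-2,4): internal coord -2 + (4)·β' = -2.9443; -2.9443 ∉ [0.7, 1.7) → out
#2 (0,-2): internal coord 0 + (-2)·β' = +0.4721; +0.4721 ∉ [0.7, 1.7) → out
#3 (2,2): internal coord 2 + (2)·β' = +1.5279; +1.5279 ∈ [0.7, 1.7) → IN Λ
#4 (0,-7): internal coord 0 + (-7)·β' = +1.6525; +1.6525 ∈ [0.7, 1.7) → IN Λ
#5 (9,-5): internal coord 9 + (-5)·β' = +10.1803; +10.1803 ∉ [0.7, 1.7) → out
#6 (8,2): internal coord 8 + (2)·β' = +7.5279; +7.5279 ∉ [0.7, 1.7) → out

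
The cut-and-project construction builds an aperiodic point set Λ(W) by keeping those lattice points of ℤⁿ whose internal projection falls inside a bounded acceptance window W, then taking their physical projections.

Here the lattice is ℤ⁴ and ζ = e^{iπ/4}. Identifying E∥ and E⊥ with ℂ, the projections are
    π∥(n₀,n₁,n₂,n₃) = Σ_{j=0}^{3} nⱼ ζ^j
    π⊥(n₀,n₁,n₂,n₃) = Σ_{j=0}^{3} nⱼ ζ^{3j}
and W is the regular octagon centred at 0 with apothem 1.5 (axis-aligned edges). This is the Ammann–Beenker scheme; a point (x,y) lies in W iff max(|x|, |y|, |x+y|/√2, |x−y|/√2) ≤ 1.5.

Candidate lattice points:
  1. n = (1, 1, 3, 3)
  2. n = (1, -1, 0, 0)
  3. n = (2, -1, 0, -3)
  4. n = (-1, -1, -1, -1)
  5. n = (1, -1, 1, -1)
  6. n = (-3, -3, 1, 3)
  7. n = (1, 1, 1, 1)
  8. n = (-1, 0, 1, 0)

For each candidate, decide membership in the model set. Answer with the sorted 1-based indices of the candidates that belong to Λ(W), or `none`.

4, 7, 8

π⊥(n) = n₀ + n₁ζ³ + n₂ζ⁶ + n₃ζ⁹ where ζ = e^{iπ/4}.
#1 (1, 1, 3, 3): internal (2.414214, -0.171573); octagon support 2.414214 vs apothem 1.5 → ∉ W
#2 (1, -1, 0, 0): internal (1.707107, -0.707107); octagon support 1.707107 vs apothem 1.5 → ∉ W
#3 (2, -1, 0, -3): internal (0.585786, -2.828427); octagon support 2.828427 vs apothem 1.5 → ∉ W
#4 (-1, -1, -1, -1): internal (-1.000000, -0.414214); octagon support 1.000000 vs apothem 1.5 → ∈ W
#5 (1, -1, 1, -1): internal (1.000000, -2.414214); octagon support 2.414214 vs apothem 1.5 → ∉ W
#6 (-3, -3, 1, 3): internal (1.242641, -1.000000); octagon support 1.585786 vs apothem 1.5 → ∉ W
#7 (1, 1, 1, 1): internal (1.000000, 0.414214); octagon support 1.000000 vs apothem 1.5 → ∈ W
#8 (-1, 0, 1, 0): internal (-1.000000, -1.000000); octagon support 1.414214 vs apothem 1.5 → ∈ W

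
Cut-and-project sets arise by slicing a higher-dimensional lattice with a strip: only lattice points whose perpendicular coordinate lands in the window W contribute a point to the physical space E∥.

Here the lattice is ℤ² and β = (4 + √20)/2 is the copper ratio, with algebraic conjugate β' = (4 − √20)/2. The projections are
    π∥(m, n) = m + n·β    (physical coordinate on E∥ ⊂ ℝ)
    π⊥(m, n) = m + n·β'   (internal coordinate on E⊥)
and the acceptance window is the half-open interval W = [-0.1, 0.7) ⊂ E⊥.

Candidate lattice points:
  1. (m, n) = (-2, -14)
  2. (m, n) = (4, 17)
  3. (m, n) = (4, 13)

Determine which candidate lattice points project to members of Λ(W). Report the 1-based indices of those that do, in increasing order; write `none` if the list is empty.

Compute β' = (4−√20)/2 = -0.2361, so π⊥(m,n) = m -0.2361·n.
candidate 1: (m,n)=(-2,-14) → π∥ = -2-14·β ≈ -61.3050, π⊥ = -2-14·β' ≈ 1.3050 ∉ [-0.1, 0.7) ⇒ out
candidate 2: (m,n)=(4,17) → π∥ = 4+17·β ≈ 76.0132, π⊥ = 4+17·β' ≈ -0.0132 ∈ [-0.1, 0.7) ⇒ IN Λ
candidate 3: (m,n)=(4,13) → π∥ = 4+13·β ≈ 59.0689, π⊥ = 4+13·β' ≈ 0.9311 ∉ [-0.1, 0.7) ⇒ out

2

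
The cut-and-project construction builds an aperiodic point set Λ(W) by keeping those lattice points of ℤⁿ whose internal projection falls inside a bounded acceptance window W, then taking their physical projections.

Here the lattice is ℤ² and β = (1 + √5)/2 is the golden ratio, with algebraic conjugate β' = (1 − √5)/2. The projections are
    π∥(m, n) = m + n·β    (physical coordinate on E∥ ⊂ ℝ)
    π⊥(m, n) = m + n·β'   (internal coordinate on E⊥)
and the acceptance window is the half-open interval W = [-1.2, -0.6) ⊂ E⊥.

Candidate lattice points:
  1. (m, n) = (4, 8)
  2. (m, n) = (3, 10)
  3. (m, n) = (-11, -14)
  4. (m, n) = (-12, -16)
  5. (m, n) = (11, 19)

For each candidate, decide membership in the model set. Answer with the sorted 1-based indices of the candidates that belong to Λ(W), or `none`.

1, 5

Numerically β ≈ 1.61803 and β' = −1/β ≈ -0.61803.
[1] lift (4,8): star map gives -0.94427; window check -1.2 ≤ -0.94427 < -0.6 is true → IN Λ
[2] lift (3,10): star map gives -3.18034; window check -1.2 ≤ -3.18034 < -0.6 is false → out
[3] lift (-11,-14): star map gives -2.34752; window check -1.2 ≤ -2.34752 < -0.6 is false → out
[4] lift (-12,-16): star map gives -2.11146; window check -1.2 ≤ -2.11146 < -0.6 is false → out
[5] lift (11,19): star map gives -0.74265; window check -1.2 ≤ -0.74265 < -0.6 is true → IN Λ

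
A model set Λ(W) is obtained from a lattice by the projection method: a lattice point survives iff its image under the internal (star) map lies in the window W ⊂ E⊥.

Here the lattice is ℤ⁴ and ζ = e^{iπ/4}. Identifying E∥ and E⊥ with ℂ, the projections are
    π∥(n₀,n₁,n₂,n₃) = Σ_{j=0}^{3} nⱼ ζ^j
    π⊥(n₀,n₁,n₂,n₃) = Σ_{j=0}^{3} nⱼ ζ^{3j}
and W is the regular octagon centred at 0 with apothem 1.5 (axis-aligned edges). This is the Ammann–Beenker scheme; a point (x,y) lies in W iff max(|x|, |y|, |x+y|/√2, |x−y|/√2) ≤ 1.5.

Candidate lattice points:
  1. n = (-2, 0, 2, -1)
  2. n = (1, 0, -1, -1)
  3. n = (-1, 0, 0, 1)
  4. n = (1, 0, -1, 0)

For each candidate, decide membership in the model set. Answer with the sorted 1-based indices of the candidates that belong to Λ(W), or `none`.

2, 3, 4

π⊥(n) = n₀ + n₁ζ³ + n₂ζ⁶ + n₃ζ⁹ where ζ = e^{iπ/4}.
candidate 1: n = (-2, 0, 2, -1) → π⊥ ≈ (-2.70711, -2.70711); max(|x|,|y|,|x±y|/√2) = 3.82843 > 1.5 ⇒ ∉ W
candidate 2: n = (1, 0, -1, -1) → π⊥ ≈ (+0.29289, +0.29289); max(|x|,|y|,|x±y|/√2) = 0.41421 ≤ 1.5 ⇒ ∈ W
candidate 3: n = (-1, 0, 0, 1) → π⊥ ≈ (-0.29289, +0.70711); max(|x|,|y|,|x±y|/√2) = 0.70711 ≤ 1.5 ⇒ ∈ W
candidate 4: n = (1, 0, -1, 0) → π⊥ ≈ (+1.00000, +1.00000); max(|x|,|y|,|x±y|/√2) = 1.41421 ≤ 1.5 ⇒ ∈ W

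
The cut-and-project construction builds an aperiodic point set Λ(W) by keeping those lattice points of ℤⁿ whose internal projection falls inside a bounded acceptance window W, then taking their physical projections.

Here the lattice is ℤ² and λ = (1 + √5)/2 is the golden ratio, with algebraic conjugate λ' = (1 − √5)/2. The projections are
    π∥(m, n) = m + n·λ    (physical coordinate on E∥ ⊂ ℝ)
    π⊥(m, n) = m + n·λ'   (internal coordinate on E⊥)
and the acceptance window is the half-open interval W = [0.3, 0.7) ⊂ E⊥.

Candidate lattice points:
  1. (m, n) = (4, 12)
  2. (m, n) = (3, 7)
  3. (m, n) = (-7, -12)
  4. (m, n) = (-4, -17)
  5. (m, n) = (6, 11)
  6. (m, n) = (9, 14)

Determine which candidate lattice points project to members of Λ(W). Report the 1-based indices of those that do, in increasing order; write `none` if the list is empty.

3, 6

λ' = (1−√5)/2 ≈ -0.6180.
candidate 1: (m,n)=(4,12) → π∥ = 4+12·λ ≈ 23.4164, π⊥ = 4+12·λ' ≈ -3.4164 ∉ [0.3, 0.7) ⇒ out
candidate 2: (m,n)=(3,7) → π∥ = 3+7·λ ≈ 14.3262, π⊥ = 3+7·λ' ≈ -1.3262 ∉ [0.3, 0.7) ⇒ out
candidate 3: (m,n)=(-7,-12) → π∥ = -7-12·λ ≈ -26.4164, π⊥ = -7-12·λ' ≈ 0.4164 ∈ [0.3, 0.7) ⇒ IN Λ
candidate 4: (m,n)=(-4,-17) → π∥ = -4-17·λ ≈ -31.5066, π⊥ = -4-17·λ' ≈ 6.5066 ∉ [0.3, 0.7) ⇒ out
candidate 5: (m,n)=(6,11) → π∥ = 6+11·λ ≈ 23.7984, π⊥ = 6+11·λ' ≈ -0.7984 ∉ [0.3, 0.7) ⇒ out
candidate 6: (m,n)=(9,14) → π∥ = 9+14·λ ≈ 31.6525, π⊥ = 9+14·λ' ≈ 0.3475 ∈ [0.3, 0.7) ⇒ IN Λ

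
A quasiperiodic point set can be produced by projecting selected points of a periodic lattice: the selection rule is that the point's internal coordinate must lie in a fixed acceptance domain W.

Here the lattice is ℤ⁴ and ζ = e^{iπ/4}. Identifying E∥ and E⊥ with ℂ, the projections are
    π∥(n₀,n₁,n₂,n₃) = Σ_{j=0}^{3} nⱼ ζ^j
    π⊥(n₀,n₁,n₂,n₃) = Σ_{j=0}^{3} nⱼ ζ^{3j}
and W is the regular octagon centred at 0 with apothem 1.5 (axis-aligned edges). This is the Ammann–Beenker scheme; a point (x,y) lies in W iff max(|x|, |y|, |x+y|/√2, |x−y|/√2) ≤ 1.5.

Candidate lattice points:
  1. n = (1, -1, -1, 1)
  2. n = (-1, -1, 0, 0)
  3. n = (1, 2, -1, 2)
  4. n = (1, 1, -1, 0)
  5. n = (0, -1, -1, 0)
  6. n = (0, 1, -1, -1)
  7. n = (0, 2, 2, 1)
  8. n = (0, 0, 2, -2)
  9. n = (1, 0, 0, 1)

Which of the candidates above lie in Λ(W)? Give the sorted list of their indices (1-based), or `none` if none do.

2, 5, 7

Internal map: ζ^{3j} for j=0..3 gives (1,0), (−√2/2,√2/2), (0,−1), (√2/2,√2/2).
candidate 1: n = (1, -1, -1, 1) → π⊥ ≈ (+2.41421, +1.00000); max(|x|,|y|,|x±y|/√2) = 2.41421 > 1.5 ⇒ ∉ W
candidate 2: n = (-1, -1, 0, 0) → π⊥ ≈ (-0.29289, -0.70711); max(|x|,|y|,|x±y|/√2) = 0.70711 ≤ 1.5 ⇒ ∈ W
candidate 3: n = (1, 2, -1, 2) → π⊥ ≈ (+1.00000, +3.82843); max(|x|,|y|,|x±y|/√2) = 3.82843 > 1.5 ⇒ ∉ W
candidate 4: n = (1, 1, -1, 0) → π⊥ ≈ (+0.29289, +1.70711); max(|x|,|y|,|x±y|/√2) = 1.70711 > 1.5 ⇒ ∉ W
candidate 5: n = (0, -1, -1, 0) → π⊥ ≈ (+0.70711, +0.29289); max(|x|,|y|,|x±y|/√2) = 0.70711 ≤ 1.5 ⇒ ∈ W
candidate 6: n = (0, 1, -1, -1) → π⊥ ≈ (-1.41421, +1.00000); max(|x|,|y|,|x±y|/√2) = 1.70711 > 1.5 ⇒ ∉ W
candidate 7: n = (0, 2, 2, 1) → π⊥ ≈ (-0.70711, +0.12132); max(|x|,|y|,|x±y|/√2) = 0.70711 ≤ 1.5 ⇒ ∈ W
candidate 8: n = (0, 0, 2, -2) → π⊥ ≈ (-1.41421, -3.41421); max(|x|,|y|,|x±y|/√2) = 3.41421 > 1.5 ⇒ ∉ W
candidate 9: n = (1, 0, 0, 1) → π⊥ ≈ (+1.70711, +0.70711); max(|x|,|y|,|x±y|/√2) = 1.70711 > 1.5 ⇒ ∉ W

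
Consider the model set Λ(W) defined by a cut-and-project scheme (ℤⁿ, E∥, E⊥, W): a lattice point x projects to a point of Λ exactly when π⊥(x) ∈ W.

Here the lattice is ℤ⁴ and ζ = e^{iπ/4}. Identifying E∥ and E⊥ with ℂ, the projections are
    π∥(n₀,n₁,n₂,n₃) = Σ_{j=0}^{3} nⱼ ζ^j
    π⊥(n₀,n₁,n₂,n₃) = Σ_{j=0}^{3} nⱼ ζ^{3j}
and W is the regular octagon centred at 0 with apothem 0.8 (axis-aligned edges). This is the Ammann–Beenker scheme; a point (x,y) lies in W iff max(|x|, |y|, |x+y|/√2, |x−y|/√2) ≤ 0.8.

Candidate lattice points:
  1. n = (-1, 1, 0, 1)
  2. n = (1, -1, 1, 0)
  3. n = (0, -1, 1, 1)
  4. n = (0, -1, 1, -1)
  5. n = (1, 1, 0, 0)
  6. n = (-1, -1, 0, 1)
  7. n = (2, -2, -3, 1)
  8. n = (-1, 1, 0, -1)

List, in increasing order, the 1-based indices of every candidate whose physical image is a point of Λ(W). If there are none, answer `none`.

5, 6

With ζ = e^{iπ/4} the internal vectors are ζ^0,ζ^3,ζ^6,ζ^9.
#1 (-1, 1, 0, 1): internal (-1.00000, 1.41421); octagon support 1.70711 vs apothem 0.8 → ∉ W
#2 (1, -1, 1, 0): internal (1.70711, -1.70711); octagon support 2.41421 vs apothem 0.8 → ∉ W
#3 (0, -1, 1, 1): internal (1.41421, -1.00000); octagon support 1.70711 vs apothem 0.8 → ∉ W
#4 (0, -1, 1, -1): internal (0.00000, -2.41421); octagon support 2.41421 vs apothem 0.8 → ∉ W
#5 (1, 1, 0, 0): internal (0.29289, 0.70711); octagon support 0.70711 vs apothem 0.8 → ∈ W
#6 (-1, -1, 0, 1): internal (0.41421, 0.00000); octagon support 0.41421 vs apothem 0.8 → ∈ W
#7 (2, -2, -3, 1): internal (4.12132, 2.29289); octagon support 4.53553 vs apothem 0.8 → ∉ W
#8 (-1, 1, 0, -1): internal (-2.41421, 0.00000); octagon support 2.41421 vs apothem 0.8 → ∉ W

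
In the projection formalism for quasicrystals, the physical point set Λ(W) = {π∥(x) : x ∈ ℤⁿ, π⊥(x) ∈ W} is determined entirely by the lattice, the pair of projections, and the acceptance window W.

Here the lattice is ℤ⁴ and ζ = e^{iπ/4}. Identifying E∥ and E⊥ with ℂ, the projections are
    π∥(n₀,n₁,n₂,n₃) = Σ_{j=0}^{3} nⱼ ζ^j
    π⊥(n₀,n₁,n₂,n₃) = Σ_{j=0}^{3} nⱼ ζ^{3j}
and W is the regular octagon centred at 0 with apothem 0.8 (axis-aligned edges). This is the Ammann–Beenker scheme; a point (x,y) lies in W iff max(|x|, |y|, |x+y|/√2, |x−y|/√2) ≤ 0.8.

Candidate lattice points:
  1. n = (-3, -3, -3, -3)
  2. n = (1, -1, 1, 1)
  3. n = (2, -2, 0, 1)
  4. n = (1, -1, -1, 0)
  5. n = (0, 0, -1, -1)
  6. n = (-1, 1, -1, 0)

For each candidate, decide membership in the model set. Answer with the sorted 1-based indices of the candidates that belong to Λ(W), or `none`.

5

π⊥(n) = n₀ + n₁ζ³ + n₂ζ⁶ + n₃ζ⁹ where ζ = e^{iπ/4}.
#1 (-3, -3, -3, -3): internal (-3.000000, -1.242641); octagon support 3.000000 vs apothem 0.8 → ∉ W
#2 (1, -1, 1, 1): internal (2.414214, -1.000000); octagon support 2.414214 vs apothem 0.8 → ∉ W
#3 (2, -2, 0, 1): internal (4.121320, -0.707107); octagon support 4.121320 vs apothem 0.8 → ∉ W
#4 (1, -1, -1, 0): internal (1.707107, 0.292893); octagon support 1.707107 vs apothem 0.8 → ∉ W
#5 (0, 0, -1, -1): internal (-0.707107, 0.292893); octagon support 0.707107 vs apothem 0.8 → ∈ W
#6 (-1, 1, -1, 0): internal (-1.707107, 1.707107); octagon support 2.414214 vs apothem 0.8 → ∉ W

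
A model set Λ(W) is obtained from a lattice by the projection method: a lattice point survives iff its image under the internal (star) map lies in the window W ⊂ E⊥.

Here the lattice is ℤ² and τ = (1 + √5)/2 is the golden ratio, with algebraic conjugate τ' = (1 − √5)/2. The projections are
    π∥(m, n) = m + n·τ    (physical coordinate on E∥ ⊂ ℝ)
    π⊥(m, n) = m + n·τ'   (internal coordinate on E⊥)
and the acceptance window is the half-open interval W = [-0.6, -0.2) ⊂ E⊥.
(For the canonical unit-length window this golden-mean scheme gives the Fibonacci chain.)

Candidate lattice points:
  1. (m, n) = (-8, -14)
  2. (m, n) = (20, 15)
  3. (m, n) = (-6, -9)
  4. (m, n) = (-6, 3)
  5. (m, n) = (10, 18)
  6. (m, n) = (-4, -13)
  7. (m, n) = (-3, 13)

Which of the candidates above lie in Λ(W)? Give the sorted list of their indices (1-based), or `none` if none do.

Compute τ' = (1−√5)/2 = -0.61803, so π⊥(m,n) = m -0.61803·n.
#1 (-8,-14): internal coord -8 + (-14)·τ' = +0.65248; +0.65248 ∉ [-0.6, -0.2) → out
#2 (20,15): internal coord 20 + (15)·τ' = +10.72949; +10.72949 ∉ [-0.6, -0.2) → out
#3 (-6,-9): internal coord -6 + (-9)·τ' = -0.43769; -0.43769 ∈ [-0.6, -0.2) → IN Λ
#4 (-6,3): internal coord -6 + (3)·τ' = -7.85410; -7.85410 ∉ [-0.6, -0.2) → out
#5 (10,18): internal coord 10 + (18)·τ' = -1.12461; -1.12461 ∉ [-0.6, -0.2) → out
#6 (-4,-13): internal coord -4 + (-13)·τ' = +4.03444; +4.03444 ∉ [-0.6, -0.2) → out
#7 (-3,13): internal coord -3 + (13)·τ' = -11.03444; -11.03444 ∉ [-0.6, -0.2) → out

3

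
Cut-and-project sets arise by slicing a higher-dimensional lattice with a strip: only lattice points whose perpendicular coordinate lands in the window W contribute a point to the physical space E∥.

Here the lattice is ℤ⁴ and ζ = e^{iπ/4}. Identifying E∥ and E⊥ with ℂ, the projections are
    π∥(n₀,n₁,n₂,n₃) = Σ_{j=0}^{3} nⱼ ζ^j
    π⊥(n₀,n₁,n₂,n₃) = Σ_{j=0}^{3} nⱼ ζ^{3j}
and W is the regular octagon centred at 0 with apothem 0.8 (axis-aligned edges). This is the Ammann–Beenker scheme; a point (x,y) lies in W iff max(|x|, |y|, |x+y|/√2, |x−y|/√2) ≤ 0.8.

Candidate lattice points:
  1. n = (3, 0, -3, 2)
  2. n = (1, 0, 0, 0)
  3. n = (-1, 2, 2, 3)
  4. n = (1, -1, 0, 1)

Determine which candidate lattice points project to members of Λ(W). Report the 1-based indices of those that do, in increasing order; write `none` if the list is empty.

none

π⊥(n) = n₀ + n₁ζ³ + n₂ζ⁶ + n₃ζ⁹ where ζ = e^{iπ/4}.
candidate 1: n = (3, 0, -3, 2) → π⊥ ≈ (+4.4142, +4.4142); max(|x|,|y|,|x±y|/√2) = 6.2426 > 0.8 ⇒ ∉ W
candidate 2: n = (1, 0, 0, 0) → π⊥ ≈ (+1.0000, +0.0000); max(|x|,|y|,|x±y|/√2) = 1.0000 > 0.8 ⇒ ∉ W
candidate 3: n = (-1, 2, 2, 3) → π⊥ ≈ (-0.2929, +1.5355); max(|x|,|y|,|x±y|/√2) = 1.5355 > 0.8 ⇒ ∉ W
candidate 4: n = (1, -1, 0, 1) → π⊥ ≈ (+2.4142, +0.0000); max(|x|,|y|,|x±y|/√2) = 2.4142 > 0.8 ⇒ ∉ W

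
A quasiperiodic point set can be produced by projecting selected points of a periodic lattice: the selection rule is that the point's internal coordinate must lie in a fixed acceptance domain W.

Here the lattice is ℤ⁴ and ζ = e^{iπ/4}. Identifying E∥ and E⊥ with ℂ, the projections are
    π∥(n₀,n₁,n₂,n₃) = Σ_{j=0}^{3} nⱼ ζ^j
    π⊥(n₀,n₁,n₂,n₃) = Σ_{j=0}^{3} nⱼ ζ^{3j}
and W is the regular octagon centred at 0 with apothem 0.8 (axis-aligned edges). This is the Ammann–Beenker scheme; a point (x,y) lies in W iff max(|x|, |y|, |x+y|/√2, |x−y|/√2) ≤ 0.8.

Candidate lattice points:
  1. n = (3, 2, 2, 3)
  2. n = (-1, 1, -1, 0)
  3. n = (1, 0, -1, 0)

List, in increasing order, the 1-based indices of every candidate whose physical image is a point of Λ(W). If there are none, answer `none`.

none

With ζ = e^{iπ/4} the internal vectors are ζ^0,ζ^3,ζ^6,ζ^9.
#1 (3, 2, 2, 3): internal (3.70711, 1.53553); octagon support 3.70711 vs apothem 0.8 → ∉ W
#2 (-1, 1, -1, 0): internal (-1.70711, 1.70711); octagon support 2.41421 vs apothem 0.8 → ∉ W
#3 (1, 0, -1, 0): internal (1.00000, 1.00000); octagon support 1.41421 vs apothem 0.8 → ∉ W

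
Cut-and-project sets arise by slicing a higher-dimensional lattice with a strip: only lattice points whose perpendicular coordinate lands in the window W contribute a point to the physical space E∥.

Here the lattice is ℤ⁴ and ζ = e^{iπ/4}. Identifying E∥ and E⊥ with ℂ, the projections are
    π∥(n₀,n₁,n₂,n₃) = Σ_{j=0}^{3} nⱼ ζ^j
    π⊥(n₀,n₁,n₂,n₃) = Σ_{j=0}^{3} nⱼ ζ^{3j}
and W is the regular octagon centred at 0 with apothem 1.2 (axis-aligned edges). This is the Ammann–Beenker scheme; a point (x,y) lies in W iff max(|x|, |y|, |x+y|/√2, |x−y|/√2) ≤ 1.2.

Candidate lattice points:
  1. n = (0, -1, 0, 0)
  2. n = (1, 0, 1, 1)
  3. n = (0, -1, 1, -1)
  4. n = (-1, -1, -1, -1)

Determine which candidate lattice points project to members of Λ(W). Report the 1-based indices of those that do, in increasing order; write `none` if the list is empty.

π⊥(n) = n₀ + n₁ζ³ + n₂ζ⁶ + n₃ζ⁹ where ζ = e^{iπ/4}.
candidate 1: n = (0, -1, 0, 0) → π⊥ ≈ (+0.7071, -0.7071); max(|x|,|y|,|x±y|/√2) = 1.0000 ≤ 1.2 ⇒ ∈ W
candidate 2: n = (1, 0, 1, 1) → π⊥ ≈ (+1.7071, -0.2929); max(|x|,|y|,|x±y|/√2) = 1.7071 > 1.2 ⇒ ∉ W
candidate 3: n = (0, -1, 1, -1) → π⊥ ≈ (+0.0000, -2.4142); max(|x|,|y|,|x±y|/√2) = 2.4142 > 1.2 ⇒ ∉ W
candidate 4: n = (-1, -1, -1, -1) → π⊥ ≈ (-1.0000, -0.4142); max(|x|,|y|,|x±y|/√2) = 1.0000 ≤ 1.2 ⇒ ∈ W

1, 4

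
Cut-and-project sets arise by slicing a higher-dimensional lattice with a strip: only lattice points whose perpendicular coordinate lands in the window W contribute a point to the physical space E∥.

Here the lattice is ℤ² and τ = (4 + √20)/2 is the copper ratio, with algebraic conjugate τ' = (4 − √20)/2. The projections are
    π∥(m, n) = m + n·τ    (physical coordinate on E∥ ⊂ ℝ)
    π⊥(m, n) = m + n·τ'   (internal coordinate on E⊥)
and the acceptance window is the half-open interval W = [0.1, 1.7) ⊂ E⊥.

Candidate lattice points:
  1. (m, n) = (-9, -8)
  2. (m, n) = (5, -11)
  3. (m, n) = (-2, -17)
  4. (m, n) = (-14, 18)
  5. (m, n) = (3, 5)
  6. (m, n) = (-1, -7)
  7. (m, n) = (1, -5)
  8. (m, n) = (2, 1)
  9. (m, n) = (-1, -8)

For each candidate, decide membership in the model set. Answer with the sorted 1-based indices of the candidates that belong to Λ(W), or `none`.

Compute τ' = (4−√20)/2 = -0.23607, so π⊥(m,n) = m -0.23607·n.
#1 (-9,-8): internal coord -9 + (-8)·τ' = -7.11146; -7.11146 ∉ [0.1, 1.7) → out
#2 (5,-11): internal coord 5 + (-11)·τ' = +7.59675; +7.59675 ∉ [0.1, 1.7) → out
#3 (-2,-17): internal coord -2 + (-17)·τ' = +2.01316; +2.01316 ∉ [0.1, 1.7) → out
#4 (-14,18): internal coord -14 + (18)·τ' = -18.24922; -18.24922 ∉ [0.1, 1.7) → out
#5 (3,5): internal coord 3 + (5)·τ' = +1.81966; +1.81966 ∉ [0.1, 1.7) → out
#6 (-1,-7): internal coord -1 + (-7)·τ' = +0.65248; +0.65248 ∈ [0.1, 1.7) → IN Λ
#7 (1,-5): internal coord 1 + (-5)·τ' = +2.18034; +2.18034 ∉ [0.1, 1.7) → out
#8 (2,1): internal coord 2 + (1)·τ' = +1.76393; +1.76393 ∉ [0.1, 1.7) → out
#9 (-1,-8): internal coord -1 + (-8)·τ' = +0.88854; +0.88854 ∈ [0.1, 1.7) → IN Λ

6, 9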